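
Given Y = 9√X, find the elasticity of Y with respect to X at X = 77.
Elasticity = 1/2

Elasticity = (dY/dX) · (X/Y)

dY/dX = 9/(2·√X)
At X = 77: dY/dX = 9·√77/154, Y = 9·√77

Elasticity = (9·√77/154) · (77 / (9·√77)) = 1/2

Interpretation: for a small percentage change in X, the percentage change in Y is approximately 0.50 times as large.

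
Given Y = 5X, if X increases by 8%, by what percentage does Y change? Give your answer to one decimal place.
8.0%

For Y = 5X:
If X → X(1 + 0.08)
Then Y → Y · (1 + 0.08)^1
     = Y · 1.0800

Percentage change = ((1 + 0.08)^1 − 1) × 100% = 8.0%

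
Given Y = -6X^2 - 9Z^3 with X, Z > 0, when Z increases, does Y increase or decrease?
Y decreases

Taking the partial derivative:
∂Y/∂Z = -27Z^2

∂Y/∂Z = -27Z^2 < 0 (assuming positive values)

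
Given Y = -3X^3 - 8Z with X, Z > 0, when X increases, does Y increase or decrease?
Y decreases

Taking the partial derivative:
∂Y/∂X = -9X^2

∂Y/∂X = -9X^2 < 0 (assuming positive values)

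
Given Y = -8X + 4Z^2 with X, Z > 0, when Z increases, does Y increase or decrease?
Y increases

Taking the partial derivative:
∂Y/∂Z = 8Z

∂Y/∂Z = 8Z > 0 (assuming positive values)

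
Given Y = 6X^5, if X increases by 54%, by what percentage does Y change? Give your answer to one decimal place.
766.2%

For Y = 6X^5:
If X → X(1 + 0.54)
Then Y → Y · (1 + 0.54)^5
     ≈ Y · 8.6617

Percentage change = ((1 + 0.54)^5 − 1) × 100% ≈ 766.2%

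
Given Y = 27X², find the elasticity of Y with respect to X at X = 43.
Elasticity = 2

Elasticity = (dY/dX) · (X/Y)

dY/dX = 54·X
At X = 43: dY/dX = 2322, Y = 49923

Elasticity = 2322 · (43 / 49923) = 2

Interpretation: for a small percentage change in X, the percentage change in Y is approximately 2.00 times as large.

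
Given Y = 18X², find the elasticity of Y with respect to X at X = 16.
Elasticity = 2

Elasticity = (dY/dX) · (X/Y)

dY/dX = 36·X
At X = 16: dY/dX = 576, Y = 4608

Elasticity = 576 · (16 / 4608) = 2

Interpretation: for a small percentage change in X, the percentage change in Y is approximately 2.00 times as large.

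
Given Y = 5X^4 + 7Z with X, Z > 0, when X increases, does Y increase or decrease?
Y increases

Taking the partial derivative:
∂Y/∂X = 20X^3

∂Y/∂X = 20X^3 > 0 (assuming positive values)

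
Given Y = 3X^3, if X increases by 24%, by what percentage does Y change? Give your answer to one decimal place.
90.7%

For Y = 3X^3:
If X → X(1 + 0.24)
Then Y → Y · (1 + 0.24)^3
     ≈ Y · 1.9066

Percentage change = ((1 + 0.24)^3 − 1) × 100% ≈ 90.7%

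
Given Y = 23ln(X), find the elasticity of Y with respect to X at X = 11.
Elasticity = 1/ln(11) ≈ 0.4170

Elasticity = (dY/dX) · (X/Y)

dY/dX = 23/X
At X = 11: dY/dX = 23/11, Y = 23·ln(11)

Elasticity = (23/11) · (11 / (23·ln(11))) = 1/ln(11) ≈ 0.4170

Interpretation: for a small percentage change in X, the percentage change in Y is approximately 0.42 times as large.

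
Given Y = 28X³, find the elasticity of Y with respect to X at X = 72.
Elasticity = 3

Elasticity = (dY/dX) · (X/Y)

dY/dX = 84·X²
At X = 72: dY/dX = 435456, Y = 10450944

Elasticity = 435456 · (72 / 10450944) = 3

Interpretation: for a small percentage change in X, the percentage change in Y is approximately 3.00 times as large.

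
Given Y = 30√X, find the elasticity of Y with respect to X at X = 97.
Elasticity = 1/2

Elasticity = (dY/dX) · (X/Y)

dY/dX = 15/√X
At X = 97: dY/dX = 15·√97/97, Y = 30·√97

Elasticity = (15·√97/97) · (97 / (30·√97)) = 1/2

Interpretation: for a small percentage change in X, the percentage change in Y is approximately 0.50 times as large.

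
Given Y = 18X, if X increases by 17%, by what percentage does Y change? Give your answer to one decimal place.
17.0%

For Y = 18X:
If X → X(1 + 0.17)
Then Y → Y · (1 + 0.17)^1
     = Y · 1.1700

Percentage change = ((1 + 0.17)^1 − 1) × 100% = 17.0%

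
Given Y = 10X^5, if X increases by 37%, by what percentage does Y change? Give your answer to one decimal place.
382.6%

For Y = 10X^5:
If X → X(1 + 0.37)
Then Y → Y · (1 + 0.37)^5
     ≈ Y · 4.8262

Percentage change = ((1 + 0.37)^5 − 1) × 100% ≈ 382.6%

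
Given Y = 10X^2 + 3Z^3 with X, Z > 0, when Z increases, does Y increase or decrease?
Y increases

Taking the partial derivative:
∂Y/∂Z = 9Z^2

∂Y/∂Z = 9Z^2 > 0 (assuming positive values)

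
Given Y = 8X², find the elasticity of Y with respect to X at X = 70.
Elasticity = 2

Elasticity = (dY/dX) · (X/Y)

dY/dX = 16·X
At X = 70: dY/dX = 1120, Y = 39200

Elasticity = 1120 · (70 / 39200) = 2

Interpretation: for a small percentage change in X, the percentage change in Y is approximately 2.00 times as large.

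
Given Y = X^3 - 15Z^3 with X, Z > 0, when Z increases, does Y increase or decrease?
Y decreases

Taking the partial derivative:
∂Y/∂Z = -45Z^2

∂Y/∂Z = -45Z^2 < 0 (assuming positive values)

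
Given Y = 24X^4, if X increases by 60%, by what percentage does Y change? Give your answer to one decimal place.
555.4%

For Y = 24X^4:
If X → X(1 + 0.6)
Then Y → Y · (1 + 0.6)^4
     = Y · 6.5536

Percentage change = ((1 + 0.6)^4 − 1) × 100% ≈ 555.4%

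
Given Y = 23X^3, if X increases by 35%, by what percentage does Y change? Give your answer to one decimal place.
146.0%

For Y = 23X^3:
If X → X(1 + 0.35)
Then Y → Y · (1 + 0.35)^3
     ≈ Y · 2.4604

Percentage change = ((1 + 0.35)^3 − 1) × 100% ≈ 146.0%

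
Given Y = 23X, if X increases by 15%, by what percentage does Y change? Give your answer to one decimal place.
15.0%

For Y = 23X:
If X → X(1 + 0.15)
Then Y → Y · (1 + 0.15)^1
     = Y · 1.1500

Percentage change = ((1 + 0.15)^1 − 1) × 100% = 15.0%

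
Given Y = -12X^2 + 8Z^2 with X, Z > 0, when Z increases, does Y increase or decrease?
Y increases

Taking the partial derivative:
∂Y/∂Z = 16Z

∂Y/∂Z = 16Z > 0 (assuming positive values)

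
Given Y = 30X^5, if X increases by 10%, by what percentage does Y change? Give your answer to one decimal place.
61.1%

For Y = 30X^5:
If X → X(1 + 0.1)
Then Y → Y · (1 + 0.1)^5
     ≈ Y · 1.6105

Percentage change = ((1 + 0.1)^5 − 1) × 100% ≈ 61.1%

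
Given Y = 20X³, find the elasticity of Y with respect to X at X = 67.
Elasticity = 3

Elasticity = (dY/dX) · (X/Y)

dY/dX = 60·X²
At X = 67: dY/dX = 269340, Y = 6015260

Elasticity = 269340 · (67 / 6015260) = 3

Interpretation: for a small percentage change in X, the percentage change in Y is approximately 3.00 times as large.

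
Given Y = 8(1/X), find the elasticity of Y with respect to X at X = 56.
Elasticity = -1

Elasticity = (dY/dX) · (X/Y)

dY/dX = -8/X²
At X = 56: dY/dX = -1/392, Y = 1/7

Elasticity = (-1/392) · (56 / (1/7)) = -1

Interpretation: for a small percentage change in X, the percentage change in Y is approximately -1.00 times as large.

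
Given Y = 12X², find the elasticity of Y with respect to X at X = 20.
Elasticity = 2

Elasticity = (dY/dX) · (X/Y)

dY/dX = 24·X
At X = 20: dY/dX = 480, Y = 4800

Elasticity = 480 · (20 / 4800) = 2

Interpretation: for a small percentage change in X, the percentage change in Y is approximately 2.00 times as large.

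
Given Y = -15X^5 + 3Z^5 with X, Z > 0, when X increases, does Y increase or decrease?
Y decreases

Taking the partial derivative:
∂Y/∂X = -75X^4

∂Y/∂X = -75X^4 < 0 (assuming positive values)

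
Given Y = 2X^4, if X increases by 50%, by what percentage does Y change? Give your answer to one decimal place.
406.3%

For Y = 2X^4:
If X → X(1 + 0.5)
Then Y → Y · (1 + 0.5)^4
     = Y · 5.0625

Percentage change = ((1 + 0.5)^4 − 1) × 100% ≈ 406.3%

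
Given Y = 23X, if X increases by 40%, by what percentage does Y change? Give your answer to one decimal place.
40.0%

For Y = 23X:
If X → X(1 + 0.4)
Then Y → Y · (1 + 0.4)^1
     = Y · 1.4000

Percentage change = ((1 + 0.4)^1 − 1) × 100% = 40.0%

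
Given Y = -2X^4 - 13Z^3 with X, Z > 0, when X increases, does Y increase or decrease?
Y decreases

Taking the partial derivative:
∂Y/∂X = -8X^3

∂Y/∂X = -8X^3 < 0 (assuming positive values)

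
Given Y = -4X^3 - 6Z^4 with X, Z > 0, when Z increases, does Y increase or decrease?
Y decreases

Taking the partial derivative:
∂Y/∂Z = -24Z^3

∂Y/∂Z = -24Z^3 < 0 (assuming positive values)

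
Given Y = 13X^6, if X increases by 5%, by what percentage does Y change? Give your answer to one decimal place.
34.0%

For Y = 13X^6:
If X → X(1 + 0.05)
Then Y → Y · (1 + 0.05)^6
     ≈ Y · 1.3401

Percentage change = ((1 + 0.05)^6 − 1) × 100% ≈ 34.0%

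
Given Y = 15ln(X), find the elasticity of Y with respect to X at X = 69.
Elasticity = 1/ln(69) ≈ 0.2362

Elasticity = (dY/dX) · (X/Y)

dY/dX = 15/X
At X = 69: dY/dX = 5/23, Y = 15·ln(69)

Elasticity = (5/23) · (69 / (15·ln(69))) = 1/ln(69) ≈ 0.2362

Interpretation: for a small percentage change in X, the percentage change in Y is approximately 0.24 times as large.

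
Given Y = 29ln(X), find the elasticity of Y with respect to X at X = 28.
Elasticity = 1/ln(28) ≈ 0.3001

Elasticity = (dY/dX) · (X/Y)

dY/dX = 29/X
At X = 28: dY/dX = 29/28, Y = 29·ln(28)

Elasticity = (29/28) · (28 / (29·ln(28))) = 1/ln(28) ≈ 0.3001

Interpretation: for a small percentage change in X, the percentage change in Y is approximately 0.30 times as large.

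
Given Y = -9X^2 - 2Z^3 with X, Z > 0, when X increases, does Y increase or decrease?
Y decreases

Taking the partial derivative:
∂Y/∂X = -18X

∂Y/∂X = -18X < 0 (assuming positive values)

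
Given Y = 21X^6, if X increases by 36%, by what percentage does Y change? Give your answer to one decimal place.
532.8%

For Y = 21X^6:
If X → X(1 + 0.36)
Then Y → Y · (1 + 0.36)^6
     ≈ Y · 6.3275

Percentage change = ((1 + 0.36)^6 − 1) × 100% ≈ 532.8%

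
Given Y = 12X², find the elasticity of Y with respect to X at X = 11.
Elasticity = 2

Elasticity = (dY/dX) · (X/Y)

dY/dX = 24·X
At X = 11: dY/dX = 264, Y = 1452

Elasticity = 264 · (11 / 1452) = 2

Interpretation: for a small percentage change in X, the percentage change in Y is approximately 2.00 times as large.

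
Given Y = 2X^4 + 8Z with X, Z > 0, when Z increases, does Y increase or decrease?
Y increases

Taking the partial derivative:
∂Y/∂Z = 8

∂Y/∂Z = 8 > 0 (assuming positive values)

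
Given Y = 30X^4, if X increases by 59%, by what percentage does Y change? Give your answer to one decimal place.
539.1%

For Y = 30X^4:
If X → X(1 + 0.59)
Then Y → Y · (1 + 0.59)^4
     ≈ Y · 6.3913

Percentage change = ((1 + 0.59)^4 − 1) × 100% ≈ 539.1%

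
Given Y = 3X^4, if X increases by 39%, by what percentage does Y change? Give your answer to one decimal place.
273.3%

For Y = 3X^4:
If X → X(1 + 0.39)
Then Y → Y · (1 + 0.39)^4
     ≈ Y · 3.7330

Percentage change = ((1 + 0.39)^4 − 1) × 100% ≈ 273.3%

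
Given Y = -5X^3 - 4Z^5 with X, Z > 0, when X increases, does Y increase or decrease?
Y decreases

Taking the partial derivative:
∂Y/∂X = -15X^2

∂Y/∂X = -15X^2 < 0 (assuming positive values)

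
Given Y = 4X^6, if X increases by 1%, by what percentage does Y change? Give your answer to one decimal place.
6.2%

For Y = 4X^6:
If X → X(1 + 0.01)
Then Y → Y · (1 + 0.01)^6
     ≈ Y · 1.0615

Percentage change = ((1 + 0.01)^6 − 1) × 100% ≈ 6.2%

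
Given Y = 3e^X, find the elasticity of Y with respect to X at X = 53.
Elasticity = 53

Elasticity = (dY/dX) · (X/Y)

dY/dX = 3·e^X
At X = 53: dY/dX = 3·e^53, Y = 3·e^53

Elasticity = (3·e^53) · (53 / (3·e^53)) = 53

Interpretation: for a small percentage change in X, the percentage change in Y is approximately 53.00 times as large.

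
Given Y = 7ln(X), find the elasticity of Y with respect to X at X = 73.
Elasticity = 1/ln(73) ≈ 0.2331

Elasticity = (dY/dX) · (X/Y)

dY/dX = 7/X
At X = 73: dY/dX = 7/73, Y = 7·ln(73)

Elasticity = (7/73) · (73 / (7·ln(73))) = 1/ln(73) ≈ 0.2331

Interpretation: for a small percentage change in X, the percentage change in Y is approximately 0.23 times as large.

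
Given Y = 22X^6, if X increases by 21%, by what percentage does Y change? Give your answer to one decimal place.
213.8%

For Y = 22X^6:
If X → X(1 + 0.21)
Then Y → Y · (1 + 0.21)^6
     ≈ Y · 3.1384

Percentage change = ((1 + 0.21)^6 − 1) × 100% ≈ 213.8%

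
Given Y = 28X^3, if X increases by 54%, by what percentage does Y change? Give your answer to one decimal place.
265.2%

For Y = 28X^3:
If X → X(1 + 0.54)
Then Y → Y · (1 + 0.54)^3
     ≈ Y · 3.6523

Percentage change = ((1 + 0.54)^3 − 1) × 100% ≈ 265.2%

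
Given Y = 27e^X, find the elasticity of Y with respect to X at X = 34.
Elasticity = 34

Elasticity = (dY/dX) · (X/Y)

dY/dX = 27·e^X
At X = 34: dY/dX = 27·e^34, Y = 27·e^34

Elasticity = (27·e^34) · (34 / (27·e^34)) = 34

Interpretation: for a small percentage change in X, the percentage change in Y is approximately 34.00 times as large.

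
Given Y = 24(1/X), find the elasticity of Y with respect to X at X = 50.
Elasticity = -1

Elasticity = (dY/dX) · (X/Y)

dY/dX = -24/X²
At X = 50: dY/dX = -6/625, Y = 12/25

Elasticity = (-6/625) · (50 / (12/25)) = -1

Interpretation: for a small percentage change in X, the percentage change in Y is approximately -1.00 times as large.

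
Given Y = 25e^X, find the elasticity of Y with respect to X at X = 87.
Elasticity = 87

Elasticity = (dY/dX) · (X/Y)

dY/dX = 25·e^X
At X = 87: dY/dX = 25·e^87, Y = 25·e^87

Elasticity = (25·e^87) · (87 / (25·e^87)) = 87

Interpretation: for a small percentage change in X, the percentage change in Y is approximately 87.00 times as large.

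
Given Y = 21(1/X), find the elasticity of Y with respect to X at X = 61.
Elasticity = -1

Elasticity = (dY/dX) · (X/Y)

dY/dX = -21/X²
At X = 61: dY/dX = -21/3721, Y = 21/61

Elasticity = (-21/3721) · (61 / (21/61)) = -1

Interpretation: for a small percentage change in X, the percentage change in Y is approximately -1.00 times as large.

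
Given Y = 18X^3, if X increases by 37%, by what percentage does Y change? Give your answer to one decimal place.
157.1%

For Y = 18X^3:
If X → X(1 + 0.37)
Then Y → Y · (1 + 0.37)^3
     ≈ Y · 2.5714

Percentage change = ((1 + 0.37)^3 − 1) × 100% ≈ 157.1%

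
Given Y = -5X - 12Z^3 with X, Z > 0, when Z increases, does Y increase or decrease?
Y decreases

Taking the partial derivative:
∂Y/∂Z = -36Z^2

∂Y/∂Z = -36Z^2 < 0 (assuming positive values)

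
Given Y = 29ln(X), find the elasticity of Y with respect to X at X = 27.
Elasticity = 1/ln(27) ≈ 0.3034

Elasticity = (dY/dX) · (X/Y)

dY/dX = 29/X
At X = 27: dY/dX = 29/27, Y = 29·ln(27)

Elasticity = (29/27) · (27 / (29·ln(27))) = 1/ln(27) ≈ 0.3034

Interpretation: for a small percentage change in X, the percentage change in Y is approximately 0.30 times as large.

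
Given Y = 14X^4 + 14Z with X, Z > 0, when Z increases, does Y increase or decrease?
Y increases

Taking the partial derivative:
∂Y/∂Z = 14

∂Y/∂Z = 14 > 0 (assuming positive values)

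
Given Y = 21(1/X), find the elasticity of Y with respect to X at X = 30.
Elasticity = -1

Elasticity = (dY/dX) · (X/Y)

dY/dX = -21/X²
At X = 30: dY/dX = -7/300, Y = 7/10

Elasticity = (-7/300) · (30 / (7/10)) = -1

Interpretation: for a small percentage change in X, the percentage change in Y is approximately -1.00 times as large.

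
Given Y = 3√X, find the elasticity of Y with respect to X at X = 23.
Elasticity = 1/2

Elasticity = (dY/dX) · (X/Y)

dY/dX = 3/(2·√X)
At X = 23: dY/dX = 3·√23/46, Y = 3·√23

Elasticity = (3·√23/46) · (23 / (3·√23)) = 1/2

Interpretation: for a small percentage change in X, the percentage change in Y is approximately 0.50 times as large.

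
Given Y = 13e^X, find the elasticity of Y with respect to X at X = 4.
Elasticity = 4

Elasticity = (dY/dX) · (X/Y)

dY/dX = 13·e^X
At X = 4: dY/dX = 13·e^4, Y = 13·e^4

Elasticity = (13·e^4) · (4 / (13·e^4)) = 4

Interpretation: for a small percentage change in X, the percentage change in Y is approximately 4.00 times as large.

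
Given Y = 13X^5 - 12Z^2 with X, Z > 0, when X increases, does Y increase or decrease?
Y increases

Taking the partial derivative:
∂Y/∂X = 65X^4

∂Y/∂X = 65X^4 > 0 (assuming positive values)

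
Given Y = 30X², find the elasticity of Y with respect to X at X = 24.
Elasticity = 2

Elasticity = (dY/dX) · (X/Y)

dY/dX = 60·X
At X = 24: dY/dX = 1440, Y = 17280

Elasticity = 1440 · (24 / 17280) = 2

Interpretation: for a small percentage change in X, the percentage change in Y is approximately 2.00 times as large.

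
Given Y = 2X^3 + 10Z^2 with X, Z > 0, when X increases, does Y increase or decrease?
Y increases

Taking the partial derivative:
∂Y/∂X = 6X^2

∂Y/∂X = 6X^2 > 0 (assuming positive values)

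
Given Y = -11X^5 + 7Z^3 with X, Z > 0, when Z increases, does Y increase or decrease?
Y increases

Taking the partial derivative:
∂Y/∂Z = 21Z^2

∂Y/∂Z = 21Z^2 > 0 (assuming positive values)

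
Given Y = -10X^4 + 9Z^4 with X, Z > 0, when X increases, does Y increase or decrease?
Y decreases

Taking the partial derivative:
∂Y/∂X = -40X^3

∂Y/∂X = -40X^3 < 0 (assuming positive values)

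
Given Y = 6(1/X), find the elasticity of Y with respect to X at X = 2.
Elasticity = -1

Elasticity = (dY/dX) · (X/Y)

dY/dX = -6/X²
At X = 2: dY/dX = -3/2, Y = 3

Elasticity = (-3/2) · (2 / 3) = -1

Interpretation: for a small percentage change in X, the percentage change in Y is approximately -1.00 times as large.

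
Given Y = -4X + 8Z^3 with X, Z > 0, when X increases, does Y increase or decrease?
Y decreases

Taking the partial derivative:
∂Y/∂X = -4

∂Y/∂X = -4 < 0 (assuming positive values)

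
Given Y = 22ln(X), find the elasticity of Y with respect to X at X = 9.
Elasticity = 1/ln(9) ≈ 0.4551

Elasticity = (dY/dX) · (X/Y)

dY/dX = 22/X
At X = 9: dY/dX = 22/9, Y = 22·ln(9)

Elasticity = (22/9) · (9 / (22·ln(9))) = 1/ln(9) ≈ 0.4551

Interpretation: for a small percentage change in X, the percentage change in Y is approximately 0.46 times as large.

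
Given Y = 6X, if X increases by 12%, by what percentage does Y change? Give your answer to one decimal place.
12.0%

For Y = 6X:
If X → X(1 + 0.12)
Then Y → Y · (1 + 0.12)^1
     = Y · 1.1200

Percentage change = ((1 + 0.12)^1 − 1) × 100% = 12.0%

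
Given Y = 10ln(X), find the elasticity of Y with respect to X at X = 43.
Elasticity = 1/ln(43) ≈ 0.2659

Elasticity = (dY/dX) · (X/Y)

dY/dX = 10/X
At X = 43: dY/dX = 10/43, Y = 10·ln(43)

Elasticity = (10/43) · (43 / (10·ln(43))) = 1/ln(43) ≈ 0.2659

Interpretation: for a small percentage change in X, the percentage change in Y is approximately 0.27 times as large.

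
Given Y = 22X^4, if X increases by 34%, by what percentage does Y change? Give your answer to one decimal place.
222.4%

For Y = 22X^4:
If X → X(1 + 0.34)
Then Y → Y · (1 + 0.34)^4
     ≈ Y · 3.2242

Percentage change = ((1 + 0.34)^4 − 1) × 100% ≈ 222.4%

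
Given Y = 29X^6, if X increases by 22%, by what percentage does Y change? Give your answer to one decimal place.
229.7%

For Y = 29X^6:
If X → X(1 + 0.22)
Then Y → Y · (1 + 0.22)^6
     ≈ Y · 3.2973

Percentage change = ((1 + 0.22)^6 − 1) × 100% ≈ 229.7%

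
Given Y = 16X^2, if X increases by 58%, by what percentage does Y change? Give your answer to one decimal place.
149.6%

For Y = 16X^2:
If X → X(1 + 0.58)
Then Y → Y · (1 + 0.58)^2
     = Y · 2.4964

Percentage change = ((1 + 0.58)^2 − 1) × 100% ≈ 149.6%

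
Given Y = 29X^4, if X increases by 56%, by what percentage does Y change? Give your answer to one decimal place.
492.2%

For Y = 29X^4:
If X → X(1 + 0.56)
Then Y → Y · (1 + 0.56)^4
     ≈ Y · 5.9224

Percentage change = ((1 + 0.56)^4 − 1) × 100% ≈ 492.2%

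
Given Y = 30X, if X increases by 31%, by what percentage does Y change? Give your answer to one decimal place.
31.0%

For Y = 30X:
If X → X(1 + 0.31)
Then Y → Y · (1 + 0.31)^1
     = Y · 1.3100

Percentage change = ((1 + 0.31)^1 − 1) × 100% = 31.0%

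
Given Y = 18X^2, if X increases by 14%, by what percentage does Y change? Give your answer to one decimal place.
30.0%

For Y = 18X^2:
If X → X(1 + 0.14)
Then Y → Y · (1 + 0.14)^2
     = Y · 1.2996

Percentage change = ((1 + 0.14)^2 − 1) × 100% ≈ 30.0%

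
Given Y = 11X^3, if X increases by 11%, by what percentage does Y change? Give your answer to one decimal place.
36.8%

For Y = 11X^3:
If X → X(1 + 0.11)
Then Y → Y · (1 + 0.11)^3
     ≈ Y · 1.3676

Percentage change = ((1 + 0.11)^3 − 1) × 100% ≈ 36.8%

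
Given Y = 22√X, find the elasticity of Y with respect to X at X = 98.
Elasticity = 1/2

Elasticity = (dY/dX) · (X/Y)

dY/dX = 11/√X
At X = 98: dY/dX = 11·√2/14, Y = 154·√2

Elasticity = (11·√2/14) · (98 / (154·√2)) = 1/2

Interpretation: for a small percentage change in X, the percentage change in Y is approximately 0.50 times as large.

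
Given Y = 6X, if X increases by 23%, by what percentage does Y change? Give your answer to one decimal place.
23.0%

For Y = 6X:
If X → X(1 + 0.23)
Then Y → Y · (1 + 0.23)^1
     = Y · 1.2300

Percentage change = ((1 + 0.23)^1 − 1) × 100% = 23.0%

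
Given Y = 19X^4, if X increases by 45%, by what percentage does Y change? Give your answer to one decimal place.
342.1%

For Y = 19X^4:
If X → X(1 + 0.45)
Then Y → Y · (1 + 0.45)^4
     ≈ Y · 4.4205

Percentage change = ((1 + 0.45)^4 − 1) × 100% ≈ 342.1%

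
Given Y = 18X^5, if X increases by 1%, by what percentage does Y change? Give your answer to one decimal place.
5.1%

For Y = 18X^5:
If X → X(1 + 0.01)
Then Y → Y · (1 + 0.01)^5
     ≈ Y · 1.0510

Percentage change = ((1 + 0.01)^5 − 1) × 100% ≈ 5.1%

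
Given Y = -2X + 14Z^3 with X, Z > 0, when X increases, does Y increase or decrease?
Y decreases

Taking the partial derivative:
∂Y/∂X = -2

∂Y/∂X = -2 < 0 (assuming positive values)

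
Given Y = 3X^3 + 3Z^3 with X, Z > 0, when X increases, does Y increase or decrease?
Y increases

Taking the partial derivative:
∂Y/∂X = 9X^2

∂Y/∂X = 9X^2 > 0 (assuming positive values)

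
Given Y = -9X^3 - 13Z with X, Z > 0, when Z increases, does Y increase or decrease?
Y decreases

Taking the partial derivative:
∂Y/∂Z = -13

∂Y/∂Z = -13 < 0 (assuming positive values)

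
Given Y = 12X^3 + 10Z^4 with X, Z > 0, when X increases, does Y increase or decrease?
Y increases

Taking the partial derivative:
∂Y/∂X = 36X^2

∂Y/∂X = 36X^2 > 0 (assuming positive values)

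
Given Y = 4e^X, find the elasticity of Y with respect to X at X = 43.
Elasticity = 43

Elasticity = (dY/dX) · (X/Y)

dY/dX = 4·e^X
At X = 43: dY/dX = 4·e^43, Y = 4·e^43

Elasticity = (4·e^43) · (43 / (4·e^43)) = 43

Interpretation: for a small percentage change in X, the percentage change in Y is approximately 43.00 times as large.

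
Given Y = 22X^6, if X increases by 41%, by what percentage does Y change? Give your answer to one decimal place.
685.8%

For Y = 22X^6:
If X → X(1 + 0.41)
Then Y → Y · (1 + 0.41)^6
     ≈ Y · 7.8580

Percentage change = ((1 + 0.41)^6 − 1) × 100% ≈ 685.8%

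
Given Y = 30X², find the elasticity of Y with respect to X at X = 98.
Elasticity = 2

Elasticity = (dY/dX) · (X/Y)

dY/dX = 60·X
At X = 98: dY/dX = 5880, Y = 288120

Elasticity = 5880 · (98 / 288120) = 2

Interpretation: for a small percentage change in X, the percentage change in Y is approximately 2.00 times as large.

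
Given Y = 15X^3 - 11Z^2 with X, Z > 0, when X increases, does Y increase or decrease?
Y increases

Taking the partial derivative:
∂Y/∂X = 45X^2

∂Y/∂X = 45X^2 > 0 (assuming positive values)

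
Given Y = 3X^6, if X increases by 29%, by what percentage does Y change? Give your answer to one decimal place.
360.8%

For Y = 3X^6:
If X → X(1 + 0.29)
Then Y → Y · (1 + 0.29)^6
     ≈ Y · 4.6083

Percentage change = ((1 + 0.29)^6 − 1) × 100% ≈ 360.8%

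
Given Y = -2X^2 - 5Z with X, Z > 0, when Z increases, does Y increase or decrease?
Y decreases

Taking the partial derivative:
∂Y/∂Z = -5

∂Y/∂Z = -5 < 0 (assuming positive values)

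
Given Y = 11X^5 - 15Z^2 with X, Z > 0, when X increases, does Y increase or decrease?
Y increases

Taking the partial derivative:
∂Y/∂X = 55X^4

∂Y/∂X = 55X^4 > 0 (assuming positive values)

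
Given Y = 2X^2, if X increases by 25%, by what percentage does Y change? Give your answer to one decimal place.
56.3%

For Y = 2X^2:
If X → X(1 + 0.25)
Then Y → Y · (1 + 0.25)^2
     = Y · 1.5625

Percentage change = ((1 + 0.25)^2 − 1) × 100% ≈ 56.3%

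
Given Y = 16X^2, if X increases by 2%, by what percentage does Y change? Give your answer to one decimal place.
4.0%

For Y = 16X^2:
If X → X(1 + 0.02)
Then Y → Y · (1 + 0.02)^2
     = Y · 1.0404

Percentage change = ((1 + 0.02)^2 − 1) × 100% ≈ 4.0%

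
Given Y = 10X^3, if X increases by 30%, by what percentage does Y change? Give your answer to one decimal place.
119.7%

For Y = 10X^3:
If X → X(1 + 0.3)
Then Y → Y · (1 + 0.3)^3
     = Y · 2.1970

Percentage change = ((1 + 0.3)^3 − 1) × 100% = 119.7%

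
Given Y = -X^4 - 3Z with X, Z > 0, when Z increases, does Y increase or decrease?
Y decreases

Taking the partial derivative:
∂Y/∂Z = -3

∂Y/∂Z = -3 < 0 (assuming positive values)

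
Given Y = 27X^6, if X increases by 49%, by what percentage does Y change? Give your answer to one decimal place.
994.3%

For Y = 27X^6:
If X → X(1 + 0.49)
Then Y → Y · (1 + 0.49)^6
     ≈ Y · 10.9425

Percentage change = ((1 + 0.49)^6 − 1) × 100% ≈ 994.3%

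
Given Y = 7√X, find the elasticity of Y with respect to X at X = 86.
Elasticity = 1/2

Elasticity = (dY/dX) · (X/Y)

dY/dX = 7/(2·√X)
At X = 86: dY/dX = 7·√86/172, Y = 7·√86

Elasticity = (7·√86/172) · (86 / (7·√86)) = 1/2

Interpretation: for a small percentage change in X, the percentage change in Y is approximately 0.50 times as large.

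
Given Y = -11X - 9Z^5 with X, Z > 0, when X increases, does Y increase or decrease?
Y decreases

Taking the partial derivative:
∂Y/∂X = -11

∂Y/∂X = -11 < 0 (assuming positive values)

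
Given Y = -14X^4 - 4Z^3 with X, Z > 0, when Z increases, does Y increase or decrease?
Y decreases

Taking the partial derivative:
∂Y/∂Z = -12Z^2

∂Y/∂Z = -12Z^2 < 0 (assuming positive values)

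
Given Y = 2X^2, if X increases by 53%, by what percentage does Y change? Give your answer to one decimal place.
134.1%

For Y = 2X^2:
If X → X(1 + 0.53)
Then Y → Y · (1 + 0.53)^2
     = Y · 2.3409

Percentage change = ((1 + 0.53)^2 − 1) × 100% ≈ 134.1%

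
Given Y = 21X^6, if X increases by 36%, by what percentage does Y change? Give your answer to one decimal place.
532.8%

For Y = 21X^6:
If X → X(1 + 0.36)
Then Y → Y · (1 + 0.36)^6
     ≈ Y · 6.3275

Percentage change = ((1 + 0.36)^6 − 1) × 100% ≈ 532.8%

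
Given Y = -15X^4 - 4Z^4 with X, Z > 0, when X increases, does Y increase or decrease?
Y decreases

Taking the partial derivative:
∂Y/∂X = -60X^3

∂Y/∂X = -60X^3 < 0 (assuming positive values)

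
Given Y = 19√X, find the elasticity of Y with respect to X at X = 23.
Elasticity = 1/2

Elasticity = (dY/dX) · (X/Y)

dY/dX = 19/(2·√X)
At X = 23: dY/dX = 19·√23/46, Y = 19·√23

Elasticity = (19·√23/46) · (23 / (19·√23)) = 1/2

Interpretation: for a small percentage change in X, the percentage change in Y is approximately 0.50 times as large.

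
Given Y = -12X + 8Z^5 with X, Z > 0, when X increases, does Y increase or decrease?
Y decreases

Taking the partial derivative:
∂Y/∂X = -12

∂Y/∂X = -12 < 0 (assuming positive values)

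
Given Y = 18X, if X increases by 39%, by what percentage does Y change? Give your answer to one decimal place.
39.0%

For Y = 18X:
If X → X(1 + 0.39)
Then Y → Y · (1 + 0.39)^1
     = Y · 1.3900

Percentage change = ((1 + 0.39)^1 − 1) × 100% = 39.0%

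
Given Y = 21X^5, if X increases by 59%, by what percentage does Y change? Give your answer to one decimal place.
916.2%

For Y = 21X^5:
If X → X(1 + 0.59)
Then Y → Y · (1 + 0.59)^5
     ≈ Y · 10.1622

Percentage change = ((1 + 0.59)^5 − 1) × 100% ≈ 916.2%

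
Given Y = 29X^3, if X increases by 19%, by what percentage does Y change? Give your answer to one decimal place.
68.5%

For Y = 29X^3:
If X → X(1 + 0.19)
Then Y → Y · (1 + 0.19)^3
     ≈ Y · 1.6852

Percentage change = ((1 + 0.19)^3 − 1) × 100% ≈ 68.5%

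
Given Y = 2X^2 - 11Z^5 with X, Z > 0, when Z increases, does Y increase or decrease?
Y decreases

Taking the partial derivative:
∂Y/∂Z = -55Z^4

∂Y/∂Z = -55Z^4 < 0 (assuming positive values)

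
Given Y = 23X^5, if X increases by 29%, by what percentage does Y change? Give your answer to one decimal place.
257.2%

For Y = 23X^5:
If X → X(1 + 0.29)
Then Y → Y · (1 + 0.29)^5
     ≈ Y · 3.5723

Percentage change = ((1 + 0.29)^5 − 1) × 100% ≈ 257.2%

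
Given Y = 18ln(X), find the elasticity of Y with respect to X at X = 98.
Elasticity = 1/ln(98) ≈ 0.2181

Elasticity = (dY/dX) · (X/Y)

dY/dX = 18/X
At X = 98: dY/dX = 9/49, Y = 18·ln(98)

Elasticity = (9/49) · (98 / (18·ln(98))) = 1/ln(98) ≈ 0.2181

Interpretation: for a small percentage change in X, the percentage change in Y is approximately 0.22 times as large.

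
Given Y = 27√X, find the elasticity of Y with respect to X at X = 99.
Elasticity = 1/2

Elasticity = (dY/dX) · (X/Y)

dY/dX = 27/(2·√X)
At X = 99: dY/dX = 9·√11/22, Y = 81·√11

Elasticity = (9·√11/22) · (99 / (81·√11)) = 1/2

Interpretation: for a small percentage change in X, the percentage change in Y is approximately 0.50 times as large.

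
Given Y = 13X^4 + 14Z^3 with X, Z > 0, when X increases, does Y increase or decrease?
Y increases

Taking the partial derivative:
∂Y/∂X = 52X^3

∂Y/∂X = 52X^3 > 0 (assuming positive values)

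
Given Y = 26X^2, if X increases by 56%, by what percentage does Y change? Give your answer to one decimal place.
143.4%

For Y = 26X^2:
If X → X(1 + 0.56)
Then Y → Y · (1 + 0.56)^2
     = Y · 2.4336

Percentage change = ((1 + 0.56)^2 − 1) × 100% ≈ 143.4%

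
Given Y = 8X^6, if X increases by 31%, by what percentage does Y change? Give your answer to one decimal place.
405.4%

For Y = 8X^6:
If X → X(1 + 0.31)
Then Y → Y · (1 + 0.31)^6
     ≈ Y · 5.0539

Percentage change = ((1 + 0.31)^6 − 1) × 100% ≈ 405.4%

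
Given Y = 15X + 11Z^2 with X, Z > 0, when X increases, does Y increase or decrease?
Y increases

Taking the partial derivative:
∂Y/∂X = 15

∂Y/∂X = 15 > 0 (assuming positive values)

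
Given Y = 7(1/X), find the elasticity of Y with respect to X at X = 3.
Elasticity = -1

Elasticity = (dY/dX) · (X/Y)

dY/dX = -7/X²
At X = 3: dY/dX = -7/9, Y = 7/3

Elasticity = (-7/9) · (3 / (7/3)) = -1

Interpretation: for a small percentage change in X, the percentage change in Y is approximately -1.00 times as large.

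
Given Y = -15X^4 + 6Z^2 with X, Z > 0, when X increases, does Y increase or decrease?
Y decreases

Taking the partial derivative:
∂Y/∂X = -60X^3

∂Y/∂X = -60X^3 < 0 (assuming positive values)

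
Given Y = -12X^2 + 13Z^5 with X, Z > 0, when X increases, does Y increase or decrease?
Y decreases

Taking the partial derivative:
∂Y/∂X = -24X

∂Y/∂X = -24X < 0 (assuming positive values)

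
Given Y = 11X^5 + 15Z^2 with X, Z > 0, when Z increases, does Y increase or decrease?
Y increases

Taking the partial derivative:
∂Y/∂Z = 30Z

∂Y/∂Z = 30Z > 0 (assuming positive values)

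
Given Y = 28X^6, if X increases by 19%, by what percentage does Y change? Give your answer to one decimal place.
184.0%

For Y = 28X^6:
If X → X(1 + 0.19)
Then Y → Y · (1 + 0.19)^6
     ≈ Y · 2.8398

Percentage change = ((1 + 0.19)^6 − 1) × 100% ≈ 184.0%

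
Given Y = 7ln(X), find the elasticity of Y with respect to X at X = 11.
Elasticity = 1/ln(11) ≈ 0.4170

Elasticity = (dY/dX) · (X/Y)

dY/dX = 7/X
At X = 11: dY/dX = 7/11, Y = 7·ln(11)

Elasticity = (7/11) · (11 / (7·ln(11))) = 1/ln(11) ≈ 0.4170

Interpretation: for a small percentage change in X, the percentage change in Y is approximately 0.42 times as large.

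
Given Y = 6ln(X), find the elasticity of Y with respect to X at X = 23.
Elasticity = 1/ln(23) ≈ 0.3189

Elasticity = (dY/dX) · (X/Y)

dY/dX = 6/X
At X = 23: dY/dX = 6/23, Y = 6·ln(23)

Elasticity = (6/23) · (23 / (6·ln(23))) = 1/ln(23) ≈ 0.3189

Interpretation: for a small percentage change in X, the percentage change in Y is approximately 0.32 times as large.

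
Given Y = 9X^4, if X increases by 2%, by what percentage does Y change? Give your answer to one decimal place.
8.2%

For Y = 9X^4:
If X → X(1 + 0.02)
Then Y → Y · (1 + 0.02)^4
     ≈ Y · 1.0824

Percentage change = ((1 + 0.02)^4 − 1) × 100% ≈ 8.2%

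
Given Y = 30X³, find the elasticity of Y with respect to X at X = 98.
Elasticity = 3

Elasticity = (dY/dX) · (X/Y)

dY/dX = 90·X²
At X = 98: dY/dX = 864360, Y = 28235760

Elasticity = 864360 · (98 / 28235760) = 3

Interpretation: for a small percentage change in X, the percentage change in Y is approximately 3.00 times as large.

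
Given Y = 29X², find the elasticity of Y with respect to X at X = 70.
Elasticity = 2

Elasticity = (dY/dX) · (X/Y)

dY/dX = 58·X
At X = 70: dY/dX = 4060, Y = 142100

Elasticity = 4060 · (70 / 142100) = 2

Interpretation: for a small percentage change in X, the percentage change in Y is approximately 2.00 times as large.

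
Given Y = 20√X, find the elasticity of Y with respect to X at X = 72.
Elasticity = 1/2

Elasticity = (dY/dX) · (X/Y)

dY/dX = 10/√X
At X = 72: dY/dX = 5·√2/6, Y = 120·√2

Elasticity = (5·√2/6) · (72 / (120·√2)) = 1/2

Interpretation: for a small percentage change in X, the percentage change in Y is approximately 0.50 times as large.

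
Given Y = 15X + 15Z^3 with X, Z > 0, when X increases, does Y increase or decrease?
Y increases

Taking the partial derivative:
∂Y/∂X = 15

∂Y/∂X = 15 > 0 (assuming positive values)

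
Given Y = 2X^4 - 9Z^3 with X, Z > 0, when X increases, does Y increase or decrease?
Y increases

Taking the partial derivative:
∂Y/∂X = 8X^3

∂Y/∂X = 8X^3 > 0 (assuming positive values)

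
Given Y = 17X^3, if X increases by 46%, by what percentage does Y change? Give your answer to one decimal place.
211.2%

For Y = 17X^3:
If X → X(1 + 0.46)
Then Y → Y · (1 + 0.46)^3
     ≈ Y · 3.1121

Percentage change = ((1 + 0.46)^3 − 1) × 100% ≈ 211.2%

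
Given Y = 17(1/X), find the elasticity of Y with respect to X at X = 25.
Elasticity = -1

Elasticity = (dY/dX) · (X/Y)

dY/dX = -17/X²
At X = 25: dY/dX = -17/625, Y = 17/25

Elasticity = (-17/625) · (25 / (17/25)) = -1

Interpretation: for a small percentage change in X, the percentage change in Y is approximately -1.00 times as large.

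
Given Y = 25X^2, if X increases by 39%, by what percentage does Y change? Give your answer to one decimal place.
93.2%

For Y = 25X^2:
If X → X(1 + 0.39)
Then Y → Y · (1 + 0.39)^2
     = Y · 1.9321

Percentage change = ((1 + 0.39)^2 − 1) × 100% ≈ 93.2%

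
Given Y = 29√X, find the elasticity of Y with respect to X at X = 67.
Elasticity = 1/2

Elasticity = (dY/dX) · (X/Y)

dY/dX = 29/(2·√X)
At X = 67: dY/dX = 29·√67/134, Y = 29·√67

Elasticity = (29·√67/134) · (67 / (29·√67)) = 1/2

Interpretation: for a small percentage change in X, the percentage change in Y is approximately 0.50 times as large.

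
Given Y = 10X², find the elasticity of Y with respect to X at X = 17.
Elasticity = 2

Elasticity = (dY/dX) · (X/Y)

dY/dX = 20·X
At X = 17: dY/dX = 340, Y = 2890

Elasticity = 340 · (17 / 2890) = 2

Interpretation: for a small percentage change in X, the percentage change in Y is approximately 2.00 times as large.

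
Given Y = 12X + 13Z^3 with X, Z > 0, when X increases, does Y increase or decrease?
Y increases

Taking the partial derivative:
∂Y/∂X = 12

∂Y/∂X = 12 > 0 (assuming positive values)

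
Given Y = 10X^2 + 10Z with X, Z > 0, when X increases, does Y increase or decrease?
Y increases

Taking the partial derivative:
∂Y/∂X = 20X

∂Y/∂X = 20X > 0 (assuming positive values)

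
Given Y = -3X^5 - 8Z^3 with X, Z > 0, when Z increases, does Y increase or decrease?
Y decreases

Taking the partial derivative:
∂Y/∂Z = -24Z^2

∂Y/∂Z = -24Z^2 < 0 (assuming positive values)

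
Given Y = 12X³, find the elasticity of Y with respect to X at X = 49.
Elasticity = 3

Elasticity = (dY/dX) · (X/Y)

dY/dX = 36·X²
At X = 49: dY/dX = 86436, Y = 1411788

Elasticity = 86436 · (49 / 1411788) = 3

Interpretation: for a small percentage change in X, the percentage change in Y is approximately 3.00 times as large.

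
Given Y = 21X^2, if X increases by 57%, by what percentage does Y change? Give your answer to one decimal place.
146.5%

For Y = 21X^2:
If X → X(1 + 0.57)
Then Y → Y · (1 + 0.57)^2
     = Y · 2.4649

Percentage change = ((1 + 0.57)^2 − 1) × 100% ≈ 146.5%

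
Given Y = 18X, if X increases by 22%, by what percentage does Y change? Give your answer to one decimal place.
22.0%

For Y = 18X:
If X → X(1 + 0.22)
Then Y → Y · (1 + 0.22)^1
     = Y · 1.2200

Percentage change = ((1 + 0.22)^1 − 1) × 100% = 22.0%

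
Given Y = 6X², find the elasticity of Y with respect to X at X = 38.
Elasticity = 2

Elasticity = (dY/dX) · (X/Y)

dY/dX = 12·X
At X = 38: dY/dX = 456, Y = 8664

Elasticity = 456 · (38 / 8664) = 2

Interpretation: for a small percentage change in X, the percentage change in Y is approximately 2.00 times as large.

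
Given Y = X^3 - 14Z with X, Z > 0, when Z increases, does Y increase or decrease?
Y decreases

Taking the partial derivative:
∂Y/∂Z = -14

∂Y/∂Z = -14 < 0 (assuming positive values)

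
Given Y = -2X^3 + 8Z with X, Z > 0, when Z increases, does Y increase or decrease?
Y increases

Taking the partial derivative:
∂Y/∂Z = 8

∂Y/∂Z = 8 > 0 (assuming positive values)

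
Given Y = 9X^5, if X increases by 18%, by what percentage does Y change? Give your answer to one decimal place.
128.8%

For Y = 9X^5:
If X → X(1 + 0.18)
Then Y → Y · (1 + 0.18)^5
     ≈ Y · 2.2878

Percentage change = ((1 + 0.18)^5 − 1) × 100% ≈ 128.8%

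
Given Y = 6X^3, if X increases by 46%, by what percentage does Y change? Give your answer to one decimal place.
211.2%

For Y = 6X^3:
If X → X(1 + 0.46)
Then Y → Y · (1 + 0.46)^3
     ≈ Y · 3.1121

Percentage change = ((1 + 0.46)^3 − 1) × 100% ≈ 211.2%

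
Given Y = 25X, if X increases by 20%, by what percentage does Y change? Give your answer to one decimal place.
20.0%

For Y = 25X:
If X → X(1 + 0.2)
Then Y → Y · (1 + 0.2)^1
     = Y · 1.2000

Percentage change = ((1 + 0.2)^1 − 1) × 100% = 20.0%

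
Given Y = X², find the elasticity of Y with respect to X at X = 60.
Elasticity = 2

Elasticity = (dY/dX) · (X/Y)

dY/dX = 2·X
At X = 60: dY/dX = 120, Y = 3600

Elasticity = 120 · (60 / 3600) = 2

Interpretation: for a small percentage change in X, the percentage change in Y is approximately 2.00 times as large.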